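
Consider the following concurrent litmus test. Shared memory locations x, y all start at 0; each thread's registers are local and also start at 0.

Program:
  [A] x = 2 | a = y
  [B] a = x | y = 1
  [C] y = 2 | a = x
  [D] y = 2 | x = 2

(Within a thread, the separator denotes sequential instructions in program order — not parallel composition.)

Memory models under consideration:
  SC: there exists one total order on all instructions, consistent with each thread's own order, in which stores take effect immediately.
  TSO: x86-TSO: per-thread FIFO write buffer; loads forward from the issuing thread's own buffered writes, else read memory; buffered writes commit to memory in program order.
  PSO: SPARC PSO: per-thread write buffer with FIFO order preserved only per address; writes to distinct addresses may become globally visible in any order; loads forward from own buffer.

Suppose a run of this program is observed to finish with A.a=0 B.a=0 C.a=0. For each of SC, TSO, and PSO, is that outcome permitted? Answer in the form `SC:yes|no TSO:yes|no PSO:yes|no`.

outcome vector order: (A.a,B.a,C.a)
SC: 10 outcomes — {002 022 100 102 120 122 200 202 220 222}
TSO: 12 outcomes — {000 002 020 022 100 102 120 122 200 202 220 222}
PSO: 12 outcomes — {000 002 020 022 100 102 120 122 200 202 220 222}
target 000 ∈ {TSO,PSO}

SC:no TSO:yes PSO:yes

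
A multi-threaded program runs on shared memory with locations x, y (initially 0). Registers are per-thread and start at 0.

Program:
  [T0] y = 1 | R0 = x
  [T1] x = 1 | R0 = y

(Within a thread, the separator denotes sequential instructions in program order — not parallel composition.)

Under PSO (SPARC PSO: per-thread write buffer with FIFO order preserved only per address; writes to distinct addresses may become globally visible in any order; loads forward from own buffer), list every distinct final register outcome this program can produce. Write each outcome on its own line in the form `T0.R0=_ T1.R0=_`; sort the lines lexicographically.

outcome vector order: (T0.R0,T1.R0)
|PSO outcomes| = 4

T0.R0=0 T1.R0=0
T0.R0=0 T1.R0=1
T0.R0=1 T1.R0=0
T0.R0=1 T1.R0=1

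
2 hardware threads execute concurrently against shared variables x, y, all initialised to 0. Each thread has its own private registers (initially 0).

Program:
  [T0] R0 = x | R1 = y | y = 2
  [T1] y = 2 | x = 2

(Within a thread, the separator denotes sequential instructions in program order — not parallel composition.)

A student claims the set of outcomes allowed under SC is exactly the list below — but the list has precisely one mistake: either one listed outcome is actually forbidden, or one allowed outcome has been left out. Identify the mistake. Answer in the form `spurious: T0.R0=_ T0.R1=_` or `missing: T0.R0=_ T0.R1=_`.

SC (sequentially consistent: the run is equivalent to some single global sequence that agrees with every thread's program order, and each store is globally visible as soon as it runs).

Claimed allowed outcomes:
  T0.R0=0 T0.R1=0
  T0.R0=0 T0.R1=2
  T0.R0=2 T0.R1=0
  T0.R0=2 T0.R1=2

outcome vector order: (T0.R0,T0.R1)
SC (3): (0,0); (0,2); (2,2)
claimed∖SC = {(2,0)}

spurious: T0.R0=2 T0.R1=0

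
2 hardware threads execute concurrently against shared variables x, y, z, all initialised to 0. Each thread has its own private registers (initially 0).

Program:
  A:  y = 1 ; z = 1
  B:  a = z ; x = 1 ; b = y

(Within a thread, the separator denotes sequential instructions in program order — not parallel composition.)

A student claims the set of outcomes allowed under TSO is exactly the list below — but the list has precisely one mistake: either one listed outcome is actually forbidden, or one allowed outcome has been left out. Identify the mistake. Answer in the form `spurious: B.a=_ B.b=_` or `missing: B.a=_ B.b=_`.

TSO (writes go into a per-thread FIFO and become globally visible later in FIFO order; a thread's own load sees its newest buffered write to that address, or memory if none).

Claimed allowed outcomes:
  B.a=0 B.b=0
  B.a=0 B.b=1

outcome vector order: (B.a,B.b)
TSO (3): (0,0); (0,1); (1,1)
TSO∖claimed = {(1,1)}

missing: B.a=1 B.b=1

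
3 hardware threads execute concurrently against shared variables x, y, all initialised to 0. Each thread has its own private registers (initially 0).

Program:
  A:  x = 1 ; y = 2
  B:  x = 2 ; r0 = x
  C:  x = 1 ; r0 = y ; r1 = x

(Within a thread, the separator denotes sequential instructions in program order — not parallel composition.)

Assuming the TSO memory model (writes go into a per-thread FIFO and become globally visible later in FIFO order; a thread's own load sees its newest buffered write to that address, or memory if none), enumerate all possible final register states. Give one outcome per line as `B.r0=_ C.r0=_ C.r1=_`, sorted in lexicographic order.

B.r0=1 C.r0=0 C.r1=1
B.r0=1 C.r0=0 C.r1=2
B.r0=1 C.r0=2 C.r1=1
B.r0=2 C.r0=0 C.r1=1
B.r0=2 C.r0=0 C.r1=2
B.r0=2 C.r0=2 C.r1=1
B.r0=2 C.r0=2 C.r1=2

outcome vector order: (B.r0,C.r0,C.r1)
|TSO outcomes| = 7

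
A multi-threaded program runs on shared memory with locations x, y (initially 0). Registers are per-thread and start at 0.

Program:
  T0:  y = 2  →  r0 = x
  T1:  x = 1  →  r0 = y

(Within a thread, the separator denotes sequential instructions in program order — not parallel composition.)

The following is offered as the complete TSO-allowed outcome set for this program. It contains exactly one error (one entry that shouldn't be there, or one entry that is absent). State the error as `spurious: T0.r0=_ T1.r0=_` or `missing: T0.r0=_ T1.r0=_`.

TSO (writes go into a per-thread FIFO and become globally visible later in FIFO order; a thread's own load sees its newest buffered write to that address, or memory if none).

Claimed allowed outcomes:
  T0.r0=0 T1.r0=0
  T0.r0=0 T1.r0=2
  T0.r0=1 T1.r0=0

outcome vector order: (T0.r0,T1.r0)
[TSO] allowed = {00; 02; 10; 12}
TSO∖claimed = {12}

missing: T0.r0=1 T1.r0=2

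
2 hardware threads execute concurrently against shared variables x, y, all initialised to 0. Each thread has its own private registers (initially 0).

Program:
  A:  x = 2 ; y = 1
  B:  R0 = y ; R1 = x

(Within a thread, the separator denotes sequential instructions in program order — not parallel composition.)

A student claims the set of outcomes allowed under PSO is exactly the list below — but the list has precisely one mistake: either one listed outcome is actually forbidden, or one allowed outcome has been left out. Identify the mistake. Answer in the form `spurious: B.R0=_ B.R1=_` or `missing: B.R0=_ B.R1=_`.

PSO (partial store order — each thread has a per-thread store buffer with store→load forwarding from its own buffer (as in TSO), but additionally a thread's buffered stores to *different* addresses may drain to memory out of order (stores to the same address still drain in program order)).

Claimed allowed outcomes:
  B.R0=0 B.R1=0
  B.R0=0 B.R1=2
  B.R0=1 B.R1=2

missing: B.R0=1 B.R1=0

outcome vector order: (B.R0,B.R1)
PSO: 4 outcomes — {0/0; 0/2; 1/0; 1/2}
PSO∖claimed = {1/0}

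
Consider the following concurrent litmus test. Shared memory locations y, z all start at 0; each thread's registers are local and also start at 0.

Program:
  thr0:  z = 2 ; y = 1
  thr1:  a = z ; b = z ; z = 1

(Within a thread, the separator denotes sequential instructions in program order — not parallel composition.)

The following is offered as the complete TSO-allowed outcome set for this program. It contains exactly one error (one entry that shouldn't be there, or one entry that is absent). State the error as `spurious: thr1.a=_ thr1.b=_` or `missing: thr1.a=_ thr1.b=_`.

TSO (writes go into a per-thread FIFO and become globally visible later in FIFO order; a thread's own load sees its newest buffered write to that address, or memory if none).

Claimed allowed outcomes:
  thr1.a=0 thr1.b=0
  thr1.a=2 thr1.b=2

missing: thr1.a=0 thr1.b=2

outcome vector order: (thr1.a,thr1.b)
under TSO → (0,0) (0,2) (2,2)
TSO∖claimed = {(0,2)}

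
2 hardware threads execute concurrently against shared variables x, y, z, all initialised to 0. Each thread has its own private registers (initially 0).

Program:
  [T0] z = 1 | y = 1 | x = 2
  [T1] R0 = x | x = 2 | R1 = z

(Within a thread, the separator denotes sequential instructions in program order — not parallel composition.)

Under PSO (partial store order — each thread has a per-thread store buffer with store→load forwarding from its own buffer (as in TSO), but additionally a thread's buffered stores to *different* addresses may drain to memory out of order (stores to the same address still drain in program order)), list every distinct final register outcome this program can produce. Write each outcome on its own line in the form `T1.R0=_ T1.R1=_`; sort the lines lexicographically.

T1.R0=0 T1.R1=0
T1.R0=0 T1.R1=1
T1.R0=2 T1.R1=0
T1.R0=2 T1.R1=1

outcome vector order: (T1.R0,T1.R1)
|PSO outcomes| = 4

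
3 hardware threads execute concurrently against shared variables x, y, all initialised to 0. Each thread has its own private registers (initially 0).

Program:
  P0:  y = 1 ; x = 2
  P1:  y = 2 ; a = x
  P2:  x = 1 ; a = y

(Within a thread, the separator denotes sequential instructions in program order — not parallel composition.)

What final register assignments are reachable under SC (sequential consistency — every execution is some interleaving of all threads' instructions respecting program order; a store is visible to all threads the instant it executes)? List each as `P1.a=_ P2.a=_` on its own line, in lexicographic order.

outcome vector order: (P1.a,P2.a)
|SC outcomes| = 8

P1.a=0 P2.a=1
P1.a=0 P2.a=2
P1.a=1 P2.a=0
P1.a=1 P2.a=1
P1.a=1 P2.a=2
P1.a=2 P2.a=0
P1.a=2 P2.a=1
P1.a=2 P2.a=2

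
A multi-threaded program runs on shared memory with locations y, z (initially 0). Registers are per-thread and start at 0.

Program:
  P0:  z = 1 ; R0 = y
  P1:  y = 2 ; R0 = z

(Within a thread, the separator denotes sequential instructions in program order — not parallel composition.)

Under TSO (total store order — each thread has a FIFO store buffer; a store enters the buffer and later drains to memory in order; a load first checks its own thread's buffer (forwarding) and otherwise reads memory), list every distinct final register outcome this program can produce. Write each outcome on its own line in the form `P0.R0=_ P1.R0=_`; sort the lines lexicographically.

P0.R0=0 P1.R0=0
P0.R0=0 P1.R0=1
P0.R0=2 P1.R0=0
P0.R0=2 P1.R0=1

outcome vector order: (P0.R0,P1.R0)
|TSO outcomes| = 4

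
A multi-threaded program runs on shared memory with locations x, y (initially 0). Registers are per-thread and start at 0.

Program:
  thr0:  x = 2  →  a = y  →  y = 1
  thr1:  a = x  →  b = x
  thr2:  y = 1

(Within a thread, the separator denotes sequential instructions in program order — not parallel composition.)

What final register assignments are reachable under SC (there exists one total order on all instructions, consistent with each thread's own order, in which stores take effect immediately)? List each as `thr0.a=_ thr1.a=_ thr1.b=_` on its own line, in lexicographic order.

outcome vector order: (thr0.a,thr1.a,thr1.b)
|SC outcomes| = 6

thr0.a=0 thr1.a=0 thr1.b=0
thr0.a=0 thr1.a=0 thr1.b=2
thr0.a=0 thr1.a=2 thr1.b=2
thr0.a=1 thr1.a=0 thr1.b=0
thr0.a=1 thr1.a=0 thr1.b=2
thr0.a=1 thr1.a=2 thr1.b=2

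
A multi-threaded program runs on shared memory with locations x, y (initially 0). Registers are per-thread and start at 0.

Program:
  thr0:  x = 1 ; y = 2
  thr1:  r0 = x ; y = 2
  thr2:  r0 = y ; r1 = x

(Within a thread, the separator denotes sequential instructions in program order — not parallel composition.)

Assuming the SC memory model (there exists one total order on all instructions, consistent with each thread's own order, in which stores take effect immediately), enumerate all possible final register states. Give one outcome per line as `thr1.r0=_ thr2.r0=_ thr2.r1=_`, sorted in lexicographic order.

thr1.r0=0 thr2.r0=0 thr2.r1=0
thr1.r0=0 thr2.r0=0 thr2.r1=1
thr1.r0=0 thr2.r0=2 thr2.r1=0
thr1.r0=0 thr2.r0=2 thr2.r1=1
thr1.r0=1 thr2.r0=0 thr2.r1=0
thr1.r0=1 thr2.r0=0 thr2.r1=1
thr1.r0=1 thr2.r0=2 thr2.r1=1

outcome vector order: (thr1.r0,thr2.r0,thr2.r1)
|SC outcomes| = 7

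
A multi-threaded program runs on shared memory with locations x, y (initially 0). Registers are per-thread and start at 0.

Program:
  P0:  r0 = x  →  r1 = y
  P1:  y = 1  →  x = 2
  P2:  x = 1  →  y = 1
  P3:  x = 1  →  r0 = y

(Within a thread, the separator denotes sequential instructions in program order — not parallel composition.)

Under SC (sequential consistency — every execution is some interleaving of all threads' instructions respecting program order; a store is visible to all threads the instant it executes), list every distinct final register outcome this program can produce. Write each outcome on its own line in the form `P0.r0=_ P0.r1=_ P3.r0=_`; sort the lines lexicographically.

outcome vector order: (P0.r0,P0.r1,P3.r0)
|SC outcomes| = 10

P0.r0=0 P0.r1=0 P3.r0=0
P0.r0=0 P0.r1=0 P3.r0=1
P0.r0=0 P0.r1=1 P3.r0=0
P0.r0=0 P0.r1=1 P3.r0=1
P0.r0=1 P0.r1=0 P3.r0=0
P0.r0=1 P0.r1=0 P3.r0=1
P0.r0=1 P0.r1=1 P3.r0=0
P0.r0=1 P0.r1=1 P3.r0=1
P0.r0=2 P0.r1=1 P3.r0=0
P0.r0=2 P0.r1=1 P3.r0=1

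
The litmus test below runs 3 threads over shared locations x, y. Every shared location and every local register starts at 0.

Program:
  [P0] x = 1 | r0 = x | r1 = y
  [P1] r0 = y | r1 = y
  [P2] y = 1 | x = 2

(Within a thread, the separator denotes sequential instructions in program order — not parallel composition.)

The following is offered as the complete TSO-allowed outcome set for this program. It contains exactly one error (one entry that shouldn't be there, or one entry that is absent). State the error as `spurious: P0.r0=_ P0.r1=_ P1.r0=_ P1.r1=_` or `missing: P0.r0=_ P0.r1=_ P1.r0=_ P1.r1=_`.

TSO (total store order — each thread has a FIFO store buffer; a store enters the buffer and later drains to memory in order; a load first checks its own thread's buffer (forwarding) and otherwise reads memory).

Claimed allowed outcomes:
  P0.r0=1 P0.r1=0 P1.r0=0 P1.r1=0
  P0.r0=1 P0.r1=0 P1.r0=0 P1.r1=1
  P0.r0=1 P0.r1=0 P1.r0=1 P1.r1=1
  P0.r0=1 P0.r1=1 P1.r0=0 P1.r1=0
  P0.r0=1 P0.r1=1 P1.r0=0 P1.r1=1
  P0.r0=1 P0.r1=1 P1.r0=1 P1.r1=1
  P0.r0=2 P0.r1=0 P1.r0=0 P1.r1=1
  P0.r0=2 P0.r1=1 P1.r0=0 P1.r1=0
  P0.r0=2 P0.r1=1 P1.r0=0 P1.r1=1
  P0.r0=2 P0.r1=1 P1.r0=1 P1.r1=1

spurious: P0.r0=2 P0.r1=0 P1.r0=0 P1.r1=1

outcome vector order: (P0.r0,P0.r1,P1.r0,P1.r1)
under TSO → <1 0 0 0> <1 0 0 1> <1 0 1 1> <1 1 0 0> <1 1 0 1> <1 1 1 1> <2 1 0 0> <2 1 0 1> <2 1 1 1>
claimed∖TSO = {<2 0 0 1>}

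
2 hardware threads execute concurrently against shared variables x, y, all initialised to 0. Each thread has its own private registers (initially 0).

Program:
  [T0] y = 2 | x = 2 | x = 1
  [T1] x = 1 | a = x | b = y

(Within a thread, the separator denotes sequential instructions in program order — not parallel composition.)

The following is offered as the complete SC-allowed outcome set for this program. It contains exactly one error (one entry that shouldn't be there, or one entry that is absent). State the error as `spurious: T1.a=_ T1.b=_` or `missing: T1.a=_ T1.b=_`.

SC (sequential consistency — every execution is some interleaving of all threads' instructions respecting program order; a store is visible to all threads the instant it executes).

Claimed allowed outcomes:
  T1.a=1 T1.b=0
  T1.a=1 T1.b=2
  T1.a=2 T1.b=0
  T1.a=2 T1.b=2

spurious: T1.a=2 T1.b=0

outcome vector order: (T1.a,T1.b)
under SC → 1/0 1/2 2/2
claimed∖SC = {2/0}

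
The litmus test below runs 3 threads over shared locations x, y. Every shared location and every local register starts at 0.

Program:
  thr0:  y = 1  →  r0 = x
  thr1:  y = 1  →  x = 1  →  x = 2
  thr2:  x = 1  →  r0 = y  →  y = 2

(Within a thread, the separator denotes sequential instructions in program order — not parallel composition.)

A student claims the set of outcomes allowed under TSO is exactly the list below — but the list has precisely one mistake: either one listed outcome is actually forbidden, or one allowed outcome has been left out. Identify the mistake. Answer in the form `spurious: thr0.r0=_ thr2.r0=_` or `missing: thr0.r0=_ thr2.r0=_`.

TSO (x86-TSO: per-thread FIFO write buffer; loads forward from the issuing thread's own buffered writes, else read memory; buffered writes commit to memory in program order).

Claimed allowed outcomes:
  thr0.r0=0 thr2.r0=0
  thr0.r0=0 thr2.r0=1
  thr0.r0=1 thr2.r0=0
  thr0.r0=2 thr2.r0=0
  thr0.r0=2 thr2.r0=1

missing: thr0.r0=1 thr2.r0=1

outcome vector order: (thr0.r0,thr2.r0)
TSO: 6 outcomes — {(0,0) (0,1) (1,0) (1,1) (2,0) (2,1)}
TSO∖claimed = {(1,1)}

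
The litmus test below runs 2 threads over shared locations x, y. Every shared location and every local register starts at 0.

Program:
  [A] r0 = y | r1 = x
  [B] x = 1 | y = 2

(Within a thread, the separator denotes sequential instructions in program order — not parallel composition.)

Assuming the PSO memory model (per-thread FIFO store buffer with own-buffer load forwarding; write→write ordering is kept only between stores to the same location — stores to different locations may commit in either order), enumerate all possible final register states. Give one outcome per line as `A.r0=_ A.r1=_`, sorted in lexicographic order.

outcome vector order: (A.r0,A.r1)
|PSO outcomes| = 4

A.r0=0 A.r1=0
A.r0=0 A.r1=1
A.r0=2 A.r1=0
A.r0=2 A.r1=1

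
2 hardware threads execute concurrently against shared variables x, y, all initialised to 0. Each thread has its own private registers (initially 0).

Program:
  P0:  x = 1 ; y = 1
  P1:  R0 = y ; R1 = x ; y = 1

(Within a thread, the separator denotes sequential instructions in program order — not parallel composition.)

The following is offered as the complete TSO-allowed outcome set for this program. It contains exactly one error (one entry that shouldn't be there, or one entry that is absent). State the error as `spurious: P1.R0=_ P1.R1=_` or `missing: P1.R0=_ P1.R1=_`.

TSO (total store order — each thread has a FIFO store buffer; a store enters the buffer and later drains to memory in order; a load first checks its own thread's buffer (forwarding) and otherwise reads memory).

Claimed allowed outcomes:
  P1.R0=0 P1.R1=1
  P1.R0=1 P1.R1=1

missing: P1.R0=0 P1.R1=0

outcome vector order: (P1.R0,P1.R1)
under TSO → 00; 01; 11
TSO∖claimed = {00}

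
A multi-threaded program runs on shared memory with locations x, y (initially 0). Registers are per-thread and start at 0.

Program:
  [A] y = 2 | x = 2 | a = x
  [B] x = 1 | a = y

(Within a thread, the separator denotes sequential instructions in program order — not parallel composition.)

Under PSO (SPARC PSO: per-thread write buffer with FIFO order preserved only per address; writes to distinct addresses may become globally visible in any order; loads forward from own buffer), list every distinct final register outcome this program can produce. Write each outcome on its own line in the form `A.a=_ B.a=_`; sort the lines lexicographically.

A.a=1 B.a=0
A.a=1 B.a=2
A.a=2 B.a=0
A.a=2 B.a=2

outcome vector order: (A.a,B.a)
|PSO outcomes| = 4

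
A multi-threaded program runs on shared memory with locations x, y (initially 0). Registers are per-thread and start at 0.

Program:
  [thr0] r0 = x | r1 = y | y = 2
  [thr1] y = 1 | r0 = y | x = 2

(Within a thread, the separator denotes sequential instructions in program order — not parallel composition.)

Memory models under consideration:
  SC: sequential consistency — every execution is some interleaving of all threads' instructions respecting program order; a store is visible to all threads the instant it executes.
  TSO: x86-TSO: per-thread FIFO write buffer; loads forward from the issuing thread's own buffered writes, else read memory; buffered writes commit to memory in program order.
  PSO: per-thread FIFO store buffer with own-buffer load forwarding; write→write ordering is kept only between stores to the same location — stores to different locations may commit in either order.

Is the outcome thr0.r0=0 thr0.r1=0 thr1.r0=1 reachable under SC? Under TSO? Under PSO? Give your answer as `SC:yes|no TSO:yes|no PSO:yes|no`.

SC:yes TSO:yes PSO:yes

outcome vector order: (thr0.r0,thr0.r1,thr1.r0)
under SC → (0,0,1) (0,0,2) (0,1,1) (0,1,2) (2,1,1)
under TSO → (0,0,1) (0,0,2) (0,1,1) (0,1,2) (2,1,1)
under PSO → (0,0,1) (0,0,2) (0,1,1) (0,1,2) (2,0,1) (2,1,1)
target (0,0,1) ∈ {SC,TSO,PSO}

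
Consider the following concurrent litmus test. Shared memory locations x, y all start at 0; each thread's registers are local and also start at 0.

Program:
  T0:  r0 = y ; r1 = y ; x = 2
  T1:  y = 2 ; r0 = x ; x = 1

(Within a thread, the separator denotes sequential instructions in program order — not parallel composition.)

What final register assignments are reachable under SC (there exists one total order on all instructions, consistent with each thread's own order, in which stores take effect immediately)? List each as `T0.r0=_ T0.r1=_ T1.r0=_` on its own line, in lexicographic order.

T0.r0=0 T0.r1=0 T1.r0=0
T0.r0=0 T0.r1=0 T1.r0=2
T0.r0=0 T0.r1=2 T1.r0=0
T0.r0=0 T0.r1=2 T1.r0=2
T0.r0=2 T0.r1=2 T1.r0=0
T0.r0=2 T0.r1=2 T1.r0=2

outcome vector order: (T0.r0,T0.r1,T1.r0)
|SC outcomes| = 6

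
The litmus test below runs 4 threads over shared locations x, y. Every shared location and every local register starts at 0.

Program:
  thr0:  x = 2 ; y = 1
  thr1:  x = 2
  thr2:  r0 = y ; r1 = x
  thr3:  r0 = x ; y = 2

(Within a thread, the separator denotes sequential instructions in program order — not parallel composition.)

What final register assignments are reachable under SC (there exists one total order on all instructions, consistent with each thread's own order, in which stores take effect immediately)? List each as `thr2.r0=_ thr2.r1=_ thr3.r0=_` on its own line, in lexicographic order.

thr2.r0=0 thr2.r1=0 thr3.r0=0
thr2.r0=0 thr2.r1=0 thr3.r0=2
thr2.r0=0 thr2.r1=2 thr3.r0=0
thr2.r0=0 thr2.r1=2 thr3.r0=2
thr2.r0=1 thr2.r1=2 thr3.r0=0
thr2.r0=1 thr2.r1=2 thr3.r0=2
thr2.r0=2 thr2.r1=0 thr3.r0=0
thr2.r0=2 thr2.r1=2 thr3.r0=0
thr2.r0=2 thr2.r1=2 thr3.r0=2

outcome vector order: (thr2.r0,thr2.r1,thr3.r0)
|SC outcomes| = 9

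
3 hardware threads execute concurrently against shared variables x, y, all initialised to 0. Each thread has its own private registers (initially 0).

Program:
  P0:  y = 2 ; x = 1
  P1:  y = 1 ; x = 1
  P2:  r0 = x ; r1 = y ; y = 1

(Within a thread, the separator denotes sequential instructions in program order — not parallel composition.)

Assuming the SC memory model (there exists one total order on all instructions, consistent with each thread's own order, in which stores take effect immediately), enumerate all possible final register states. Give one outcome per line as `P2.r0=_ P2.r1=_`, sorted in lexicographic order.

P2.r0=0 P2.r1=0
P2.r0=0 P2.r1=1
P2.r0=0 P2.r1=2
P2.r0=1 P2.r1=1
P2.r0=1 P2.r1=2

outcome vector order: (P2.r0,P2.r1)
|SC outcomes| = 5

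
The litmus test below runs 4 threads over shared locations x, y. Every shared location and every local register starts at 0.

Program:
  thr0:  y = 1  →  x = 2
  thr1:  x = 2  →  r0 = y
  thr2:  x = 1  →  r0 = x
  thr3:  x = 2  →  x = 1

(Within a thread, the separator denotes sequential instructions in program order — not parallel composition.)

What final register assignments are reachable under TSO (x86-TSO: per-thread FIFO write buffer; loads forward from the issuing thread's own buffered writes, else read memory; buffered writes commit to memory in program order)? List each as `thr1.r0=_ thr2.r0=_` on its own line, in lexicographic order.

outcome vector order: (thr1.r0,thr2.r0)
|TSO outcomes| = 4

thr1.r0=0 thr2.r0=1
thr1.r0=0 thr2.r0=2
thr1.r0=1 thr2.r0=1
thr1.r0=1 thr2.r0=2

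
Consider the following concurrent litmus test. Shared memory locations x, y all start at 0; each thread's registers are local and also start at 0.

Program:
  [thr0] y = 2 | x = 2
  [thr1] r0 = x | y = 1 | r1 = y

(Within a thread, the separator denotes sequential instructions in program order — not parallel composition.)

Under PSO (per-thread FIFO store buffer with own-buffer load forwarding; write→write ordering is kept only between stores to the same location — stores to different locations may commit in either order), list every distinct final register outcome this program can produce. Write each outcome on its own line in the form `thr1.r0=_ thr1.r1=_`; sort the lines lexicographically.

outcome vector order: (thr1.r0,thr1.r1)
|PSO outcomes| = 4

thr1.r0=0 thr1.r1=1
thr1.r0=0 thr1.r1=2
thr1.r0=2 thr1.r1=1
thr1.r0=2 thr1.r1=2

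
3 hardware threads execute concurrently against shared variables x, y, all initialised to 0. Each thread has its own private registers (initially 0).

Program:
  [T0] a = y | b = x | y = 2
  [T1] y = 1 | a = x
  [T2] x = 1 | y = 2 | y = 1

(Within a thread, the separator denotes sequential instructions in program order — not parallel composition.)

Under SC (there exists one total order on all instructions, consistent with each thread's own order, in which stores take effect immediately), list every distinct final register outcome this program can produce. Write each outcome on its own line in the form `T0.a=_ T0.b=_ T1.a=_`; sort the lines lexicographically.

T0.a=0 T0.b=0 T1.a=0
T0.a=0 T0.b=0 T1.a=1
T0.a=0 T0.b=1 T1.a=0
T0.a=0 T0.b=1 T1.a=1
T0.a=1 T0.b=0 T1.a=0
T0.a=1 T0.b=0 T1.a=1
T0.a=1 T0.b=1 T1.a=0
T0.a=1 T0.b=1 T1.a=1
T0.a=2 T0.b=1 T1.a=0
T0.a=2 T0.b=1 T1.a=1

outcome vector order: (T0.a,T0.b,T1.a)
|SC outcomes| = 10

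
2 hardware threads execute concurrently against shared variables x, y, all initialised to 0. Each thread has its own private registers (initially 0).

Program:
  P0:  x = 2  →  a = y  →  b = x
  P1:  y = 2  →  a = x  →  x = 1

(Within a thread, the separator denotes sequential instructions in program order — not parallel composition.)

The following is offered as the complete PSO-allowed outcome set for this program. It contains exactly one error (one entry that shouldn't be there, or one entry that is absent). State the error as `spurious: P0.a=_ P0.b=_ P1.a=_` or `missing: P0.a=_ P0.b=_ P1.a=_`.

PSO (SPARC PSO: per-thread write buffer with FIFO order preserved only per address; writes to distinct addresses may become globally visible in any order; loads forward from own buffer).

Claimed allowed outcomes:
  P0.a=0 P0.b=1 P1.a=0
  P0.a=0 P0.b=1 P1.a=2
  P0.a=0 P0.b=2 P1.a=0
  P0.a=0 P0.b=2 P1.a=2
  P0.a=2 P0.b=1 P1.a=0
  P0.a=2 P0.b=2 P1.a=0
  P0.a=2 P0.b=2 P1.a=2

outcome vector order: (P0.a,P0.b,P1.a)
under PSO → <0 1 0> <0 1 2> <0 2 0> <0 2 2> <2 1 0> <2 1 2> <2 2 0> <2 2 2>
PSO∖claimed = {<2 1 2>}

missing: P0.a=2 P0.b=1 P1.a=2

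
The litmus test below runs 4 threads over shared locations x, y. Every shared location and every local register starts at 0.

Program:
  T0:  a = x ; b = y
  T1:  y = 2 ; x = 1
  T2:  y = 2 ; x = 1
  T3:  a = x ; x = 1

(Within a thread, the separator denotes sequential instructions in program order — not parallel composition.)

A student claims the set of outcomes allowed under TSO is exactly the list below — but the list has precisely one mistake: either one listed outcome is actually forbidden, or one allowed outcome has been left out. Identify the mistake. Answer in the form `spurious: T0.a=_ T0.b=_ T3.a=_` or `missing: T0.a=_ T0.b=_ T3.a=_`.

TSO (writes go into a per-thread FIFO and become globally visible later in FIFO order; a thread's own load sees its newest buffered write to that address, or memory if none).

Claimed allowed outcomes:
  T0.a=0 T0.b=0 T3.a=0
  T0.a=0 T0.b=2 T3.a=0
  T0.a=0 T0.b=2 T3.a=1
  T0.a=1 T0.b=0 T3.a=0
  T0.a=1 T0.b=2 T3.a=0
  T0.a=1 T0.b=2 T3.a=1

outcome vector order: (T0.a,T0.b,T3.a)
under TSO → 0/0/0 0/0/1 0/2/0 0/2/1 1/0/0 1/2/0 1/2/1
TSO∖claimed = {0/0/1}

missing: T0.a=0 T0.b=0 T3.a=1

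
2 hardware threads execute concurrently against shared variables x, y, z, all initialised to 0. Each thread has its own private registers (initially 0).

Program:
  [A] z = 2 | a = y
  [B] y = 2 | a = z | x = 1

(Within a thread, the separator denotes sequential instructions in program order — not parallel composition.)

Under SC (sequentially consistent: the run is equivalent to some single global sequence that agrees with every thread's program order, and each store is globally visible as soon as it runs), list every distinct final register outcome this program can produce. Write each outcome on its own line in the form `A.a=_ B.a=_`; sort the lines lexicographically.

outcome vector order: (A.a,B.a)
|SC outcomes| = 3

A.a=0 B.a=2
A.a=2 B.a=0
A.a=2 B.a=2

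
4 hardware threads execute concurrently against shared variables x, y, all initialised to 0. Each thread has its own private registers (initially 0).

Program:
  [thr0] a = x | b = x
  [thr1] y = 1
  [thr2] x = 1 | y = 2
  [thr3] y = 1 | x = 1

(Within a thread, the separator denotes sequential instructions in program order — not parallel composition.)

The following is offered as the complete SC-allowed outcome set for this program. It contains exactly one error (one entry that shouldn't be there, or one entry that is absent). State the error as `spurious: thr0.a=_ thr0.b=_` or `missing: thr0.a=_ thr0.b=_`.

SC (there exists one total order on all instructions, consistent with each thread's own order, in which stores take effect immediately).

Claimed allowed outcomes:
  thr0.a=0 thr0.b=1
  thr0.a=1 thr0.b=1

missing: thr0.a=0 thr0.b=0

outcome vector order: (thr0.a,thr0.b)
SC: 3 outcomes — {<0 0>; <0 1>; <1 1>}
SC∖claimed = {<0 0>}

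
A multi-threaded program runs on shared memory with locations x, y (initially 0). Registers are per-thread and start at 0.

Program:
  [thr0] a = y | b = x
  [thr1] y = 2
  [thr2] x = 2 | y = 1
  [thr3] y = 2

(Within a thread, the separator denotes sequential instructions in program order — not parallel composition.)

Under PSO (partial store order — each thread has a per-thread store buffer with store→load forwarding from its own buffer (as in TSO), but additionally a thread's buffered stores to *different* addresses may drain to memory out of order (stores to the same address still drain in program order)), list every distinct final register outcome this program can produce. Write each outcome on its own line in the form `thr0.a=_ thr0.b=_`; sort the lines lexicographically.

thr0.a=0 thr0.b=0
thr0.a=0 thr0.b=2
thr0.a=1 thr0.b=0
thr0.a=1 thr0.b=2
thr0.a=2 thr0.b=0
thr0.a=2 thr0.b=2

outcome vector order: (thr0.a,thr0.b)
|PSO outcomes| = 6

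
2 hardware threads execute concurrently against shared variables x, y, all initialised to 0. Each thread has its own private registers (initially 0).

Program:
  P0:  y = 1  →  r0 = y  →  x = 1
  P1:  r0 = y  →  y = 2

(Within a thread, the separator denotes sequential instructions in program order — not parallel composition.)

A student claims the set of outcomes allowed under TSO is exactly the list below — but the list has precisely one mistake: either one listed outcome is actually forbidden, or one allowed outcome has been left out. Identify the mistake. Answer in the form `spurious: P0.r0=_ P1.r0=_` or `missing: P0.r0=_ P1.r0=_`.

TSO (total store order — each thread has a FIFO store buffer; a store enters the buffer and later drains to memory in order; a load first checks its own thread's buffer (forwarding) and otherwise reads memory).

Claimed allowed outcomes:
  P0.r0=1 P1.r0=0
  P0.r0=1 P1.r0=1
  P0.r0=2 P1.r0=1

missing: P0.r0=2 P1.r0=0

outcome vector order: (P0.r0,P1.r0)
TSO (4): 1/0 1/1 2/0 2/1
TSO∖claimed = {2/0}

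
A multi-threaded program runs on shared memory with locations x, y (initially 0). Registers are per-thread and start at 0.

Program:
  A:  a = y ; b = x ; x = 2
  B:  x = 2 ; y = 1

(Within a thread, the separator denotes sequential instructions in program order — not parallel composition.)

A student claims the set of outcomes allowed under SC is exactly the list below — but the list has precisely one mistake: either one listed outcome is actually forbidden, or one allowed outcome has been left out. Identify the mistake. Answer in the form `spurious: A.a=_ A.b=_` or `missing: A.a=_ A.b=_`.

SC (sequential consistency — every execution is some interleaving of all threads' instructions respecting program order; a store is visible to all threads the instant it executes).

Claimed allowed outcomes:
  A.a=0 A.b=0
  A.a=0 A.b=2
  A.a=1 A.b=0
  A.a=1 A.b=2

outcome vector order: (A.a,A.b)
SC (3): 00, 02, 12
claimed∖SC = {10}

spurious: A.a=1 A.b=0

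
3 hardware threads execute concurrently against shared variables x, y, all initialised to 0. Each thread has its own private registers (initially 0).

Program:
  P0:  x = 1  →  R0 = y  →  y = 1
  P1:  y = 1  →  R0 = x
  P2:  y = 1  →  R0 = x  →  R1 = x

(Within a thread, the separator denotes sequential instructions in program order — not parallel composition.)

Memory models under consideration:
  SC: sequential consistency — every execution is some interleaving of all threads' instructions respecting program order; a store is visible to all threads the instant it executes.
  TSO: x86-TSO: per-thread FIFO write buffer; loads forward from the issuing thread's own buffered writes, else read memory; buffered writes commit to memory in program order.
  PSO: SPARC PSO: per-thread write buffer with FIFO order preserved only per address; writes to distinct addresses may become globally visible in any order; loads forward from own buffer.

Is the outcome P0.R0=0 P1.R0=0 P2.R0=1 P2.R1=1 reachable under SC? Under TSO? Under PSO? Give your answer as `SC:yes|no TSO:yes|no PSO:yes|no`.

SC:no TSO:yes PSO:yes

outcome vector order: (P0.R0,P1.R0,P2.R0,P2.R1)
under SC → 0111; 1000; 1001; 1011; 1100; 1101; 1111
under TSO → 0000; 0001; 0011; 0100; 0101; 0111; 1000; 1001; 1011; 1100; 1101; 1111
under PSO → 0000; 0001; 0011; 0100; 0101; 0111; 1000; 1001; 1011; 1100; 1101; 1111
target 0011 ∈ {TSO,PSO}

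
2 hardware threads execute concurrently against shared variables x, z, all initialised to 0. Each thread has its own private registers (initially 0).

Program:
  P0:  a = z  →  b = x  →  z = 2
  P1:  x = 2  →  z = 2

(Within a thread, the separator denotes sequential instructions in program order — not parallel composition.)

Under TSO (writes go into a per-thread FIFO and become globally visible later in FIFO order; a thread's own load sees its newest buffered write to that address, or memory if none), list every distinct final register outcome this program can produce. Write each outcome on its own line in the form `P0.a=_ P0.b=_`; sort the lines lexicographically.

outcome vector order: (P0.a,P0.b)
|TSO outcomes| = 3

P0.a=0 P0.b=0
P0.a=0 P0.b=2
P0.a=2 P0.b=2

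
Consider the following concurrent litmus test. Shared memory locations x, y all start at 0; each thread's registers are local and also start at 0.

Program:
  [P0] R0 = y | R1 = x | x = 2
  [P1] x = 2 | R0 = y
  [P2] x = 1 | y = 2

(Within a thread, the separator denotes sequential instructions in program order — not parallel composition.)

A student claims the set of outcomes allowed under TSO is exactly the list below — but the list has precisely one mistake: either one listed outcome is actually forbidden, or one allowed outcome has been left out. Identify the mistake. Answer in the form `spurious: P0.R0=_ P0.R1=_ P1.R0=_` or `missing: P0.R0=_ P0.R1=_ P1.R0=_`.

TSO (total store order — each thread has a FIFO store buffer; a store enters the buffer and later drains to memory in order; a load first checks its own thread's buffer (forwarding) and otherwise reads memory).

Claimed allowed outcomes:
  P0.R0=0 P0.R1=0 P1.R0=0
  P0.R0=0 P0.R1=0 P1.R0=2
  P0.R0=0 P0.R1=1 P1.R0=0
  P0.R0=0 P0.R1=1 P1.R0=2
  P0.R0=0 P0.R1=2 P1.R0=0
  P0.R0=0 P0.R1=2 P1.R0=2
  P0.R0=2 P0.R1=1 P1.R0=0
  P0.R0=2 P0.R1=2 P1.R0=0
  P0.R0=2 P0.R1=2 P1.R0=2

missing: P0.R0=2 P0.R1=1 P1.R0=2

outcome vector order: (P0.R0,P0.R1,P1.R0)
TSO: 10 outcomes — {<0 0 0>, <0 0 2>, <0 1 0>, <0 1 2>, <0 2 0>, <0 2 2>, <2 1 0>, <2 1 2>, <2 2 0>, <2 2 2>}
TSO∖claimed = {<2 1 2>}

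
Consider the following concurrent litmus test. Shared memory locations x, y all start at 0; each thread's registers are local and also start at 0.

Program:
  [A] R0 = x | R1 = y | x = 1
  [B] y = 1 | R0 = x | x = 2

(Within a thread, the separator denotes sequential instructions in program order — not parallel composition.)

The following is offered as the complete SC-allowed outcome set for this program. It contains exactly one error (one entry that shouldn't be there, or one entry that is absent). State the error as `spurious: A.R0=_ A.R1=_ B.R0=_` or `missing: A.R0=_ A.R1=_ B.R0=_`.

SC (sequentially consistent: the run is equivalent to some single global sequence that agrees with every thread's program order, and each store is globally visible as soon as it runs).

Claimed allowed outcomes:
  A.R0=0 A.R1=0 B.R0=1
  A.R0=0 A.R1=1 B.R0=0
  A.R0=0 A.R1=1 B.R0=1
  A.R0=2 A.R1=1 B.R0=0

outcome vector order: (A.R0,A.R1,B.R0)
SC (5): (0,0,0); (0,0,1); (0,1,0); (0,1,1); (2,1,0)
SC∖claimed = {(0,0,0)}

missing: A.R0=0 A.R1=0 B.R0=0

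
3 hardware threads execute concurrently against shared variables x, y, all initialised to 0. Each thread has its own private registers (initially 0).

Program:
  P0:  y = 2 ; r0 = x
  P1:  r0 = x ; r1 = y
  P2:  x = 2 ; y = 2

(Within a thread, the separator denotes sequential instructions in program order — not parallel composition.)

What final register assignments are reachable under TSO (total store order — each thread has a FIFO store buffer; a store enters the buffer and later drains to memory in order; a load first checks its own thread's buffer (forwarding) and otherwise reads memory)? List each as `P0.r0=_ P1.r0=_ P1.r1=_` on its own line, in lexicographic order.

outcome vector order: (P0.r0,P1.r0,P1.r1)
|TSO outcomes| = 8

P0.r0=0 P1.r0=0 P1.r1=0
P0.r0=0 P1.r0=0 P1.r1=2
P0.r0=0 P1.r0=2 P1.r1=0
P0.r0=0 P1.r0=2 P1.r1=2
P0.r0=2 P1.r0=0 P1.r1=0
P0.r0=2 P1.r0=0 P1.r1=2
P0.r0=2 P1.r0=2 P1.r1=0
P0.r0=2 P1.r0=2 P1.r1=2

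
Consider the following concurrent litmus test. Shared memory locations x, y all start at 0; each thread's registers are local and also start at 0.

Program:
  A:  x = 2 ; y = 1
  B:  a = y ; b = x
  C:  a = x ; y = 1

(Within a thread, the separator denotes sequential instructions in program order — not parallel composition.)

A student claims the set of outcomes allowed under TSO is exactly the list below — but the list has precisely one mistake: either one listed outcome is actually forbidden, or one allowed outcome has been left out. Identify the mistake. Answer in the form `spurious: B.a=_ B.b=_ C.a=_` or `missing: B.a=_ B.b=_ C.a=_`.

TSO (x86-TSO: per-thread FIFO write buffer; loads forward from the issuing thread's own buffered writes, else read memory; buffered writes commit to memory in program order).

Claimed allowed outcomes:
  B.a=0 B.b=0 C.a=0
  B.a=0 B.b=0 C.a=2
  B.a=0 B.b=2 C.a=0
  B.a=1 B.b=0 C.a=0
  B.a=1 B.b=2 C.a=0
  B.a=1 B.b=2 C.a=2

outcome vector order: (B.a,B.b,C.a)
under TSO → 0/0/0, 0/0/2, 0/2/0, 0/2/2, 1/0/0, 1/2/0, 1/2/2
TSO∖claimed = {0/2/2}

missing: B.a=0 B.b=2 C.a=2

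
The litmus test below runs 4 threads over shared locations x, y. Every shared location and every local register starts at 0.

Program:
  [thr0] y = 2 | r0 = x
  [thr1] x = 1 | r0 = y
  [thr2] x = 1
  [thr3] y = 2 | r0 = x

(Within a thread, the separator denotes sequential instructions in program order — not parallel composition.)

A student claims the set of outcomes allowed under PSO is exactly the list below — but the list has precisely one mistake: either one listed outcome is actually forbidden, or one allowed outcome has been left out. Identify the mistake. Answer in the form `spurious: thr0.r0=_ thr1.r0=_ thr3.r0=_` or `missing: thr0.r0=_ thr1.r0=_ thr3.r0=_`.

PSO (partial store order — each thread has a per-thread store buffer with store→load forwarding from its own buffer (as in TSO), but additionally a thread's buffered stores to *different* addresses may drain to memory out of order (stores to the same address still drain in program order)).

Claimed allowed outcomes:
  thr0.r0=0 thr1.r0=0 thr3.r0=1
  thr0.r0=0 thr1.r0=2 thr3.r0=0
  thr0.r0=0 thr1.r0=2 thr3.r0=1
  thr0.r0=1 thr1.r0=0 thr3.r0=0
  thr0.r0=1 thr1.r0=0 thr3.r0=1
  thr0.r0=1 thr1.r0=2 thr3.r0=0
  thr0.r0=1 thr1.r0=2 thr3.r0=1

outcome vector order: (thr0.r0,thr1.r0,thr3.r0)
PSO (8): <0 0 0>; <0 0 1>; <0 2 0>; <0 2 1>; <1 0 0>; <1 0 1>; <1 2 0>; <1 2 1>
PSO∖claimed = {<0 0 0>}

missing: thr0.r0=0 thr1.r0=0 thr3.r0=0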